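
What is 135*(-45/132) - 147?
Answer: -8493/44 ≈ -193.02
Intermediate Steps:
135*(-45/132) - 147 = 135*(-45*1/132) - 147 = 135*(-15/44) - 147 = -2025/44 - 147 = -8493/44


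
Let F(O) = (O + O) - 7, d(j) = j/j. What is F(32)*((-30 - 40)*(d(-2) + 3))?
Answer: -15960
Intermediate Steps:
d(j) = 1
F(O) = -7 + 2*O (F(O) = 2*O - 7 = -7 + 2*O)
F(32)*((-30 - 40)*(d(-2) + 3)) = (-7 + 2*32)*((-30 - 40)*(1 + 3)) = (-7 + 64)*(-70*4) = 57*(-280) = -15960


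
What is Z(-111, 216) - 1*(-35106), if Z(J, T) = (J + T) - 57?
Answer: 35154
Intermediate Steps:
Z(J, T) = -57 + J + T
Z(-111, 216) - 1*(-35106) = (-57 - 111 + 216) - 1*(-35106) = 48 + 35106 = 35154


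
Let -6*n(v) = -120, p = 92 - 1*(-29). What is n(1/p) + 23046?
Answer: 23066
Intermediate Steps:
p = 121 (p = 92 + 29 = 121)
n(v) = 20 (n(v) = -⅙*(-120) = 20)
n(1/p) + 23046 = 20 + 23046 = 23066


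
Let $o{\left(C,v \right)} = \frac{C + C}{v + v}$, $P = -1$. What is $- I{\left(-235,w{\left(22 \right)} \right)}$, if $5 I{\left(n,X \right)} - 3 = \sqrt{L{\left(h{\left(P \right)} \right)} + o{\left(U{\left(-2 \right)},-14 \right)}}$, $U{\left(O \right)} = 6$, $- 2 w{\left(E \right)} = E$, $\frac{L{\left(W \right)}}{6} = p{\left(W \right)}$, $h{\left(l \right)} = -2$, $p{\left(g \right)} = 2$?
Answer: $- \frac{3}{5} - \frac{9 \sqrt{7}}{35} \approx -1.2803$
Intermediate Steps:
$L{\left(W \right)} = 12$ ($L{\left(W \right)} = 6 \cdot 2 = 12$)
$w{\left(E \right)} = - \frac{E}{2}$
$o{\left(C,v \right)} = \frac{C}{v}$ ($o{\left(C,v \right)} = \frac{2 C}{2 v} = 2 C \frac{1}{2 v} = \frac{C}{v}$)
$I{\left(n,X \right)} = \frac{3}{5} + \frac{9 \sqrt{7}}{35}$ ($I{\left(n,X \right)} = \frac{3}{5} + \frac{\sqrt{12 + \frac{6}{-14}}}{5} = \frac{3}{5} + \frac{\sqrt{12 + 6 \left(- \frac{1}{14}\right)}}{5} = \frac{3}{5} + \frac{\sqrt{12 - \frac{3}{7}}}{5} = \frac{3}{5} + \frac{\sqrt{\frac{81}{7}}}{5} = \frac{3}{5} + \frac{\frac{9}{7} \sqrt{7}}{5} = \frac{3}{5} + \frac{9 \sqrt{7}}{35}$)
$- I{\left(-235,w{\left(22 \right)} \right)} = - (\frac{3}{5} + \frac{9 \sqrt{7}}{35}) = - \frac{3}{5} - \frac{9 \sqrt{7}}{35}$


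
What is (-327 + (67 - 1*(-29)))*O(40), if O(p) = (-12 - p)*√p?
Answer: 24024*√10 ≈ 75971.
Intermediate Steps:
O(p) = √p*(-12 - p)
(-327 + (67 - 1*(-29)))*O(40) = (-327 + (67 - 1*(-29)))*(√40*(-12 - 1*40)) = (-327 + (67 + 29))*((2*√10)*(-12 - 40)) = (-327 + 96)*((2*√10)*(-52)) = -(-24024)*√10 = 24024*√10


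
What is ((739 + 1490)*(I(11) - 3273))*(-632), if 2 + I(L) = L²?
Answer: 4443128112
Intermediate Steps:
I(L) = -2 + L²
((739 + 1490)*(I(11) - 3273))*(-632) = ((739 + 1490)*((-2 + 11²) - 3273))*(-632) = (2229*((-2 + 121) - 3273))*(-632) = (2229*(119 - 3273))*(-632) = (2229*(-3154))*(-632) = -7030266*(-632) = 4443128112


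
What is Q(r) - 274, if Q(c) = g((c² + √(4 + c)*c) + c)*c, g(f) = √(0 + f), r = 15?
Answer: -274 + 15*√(240 + 15*√19) ≈ -11.872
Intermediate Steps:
g(f) = √f
Q(c) = c*√(c + c² + c*√(4 + c)) (Q(c) = √((c² + √(4 + c)*c) + c)*c = √((c² + c*√(4 + c)) + c)*c = √(c + c² + c*√(4 + c))*c = c*√(c + c² + c*√(4 + c)))
Q(r) - 274 = 15*√(15*(1 + 15 + √(4 + 15))) - 274 = 15*√(15*(1 + 15 + √19)) - 274 = 15*√(15*(16 + √19)) - 274 = 15*√(240 + 15*√19) - 274 = -274 + 15*√(240 + 15*√19)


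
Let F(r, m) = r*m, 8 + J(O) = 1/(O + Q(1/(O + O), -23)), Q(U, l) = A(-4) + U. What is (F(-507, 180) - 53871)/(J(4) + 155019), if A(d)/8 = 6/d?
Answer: -9143253/9765685 ≈ -0.93626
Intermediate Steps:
A(d) = 48/d (A(d) = 8*(6/d) = 48/d)
Q(U, l) = -12 + U (Q(U, l) = 48/(-4) + U = 48*(-¼) + U = -12 + U)
J(O) = -8 + 1/(-12 + O + 1/(2*O)) (J(O) = -8 + 1/(O + (-12 + 1/(O + O))) = -8 + 1/(O + (-12 + 1/(2*O))) = -8 + 1/(-12 + O + 1/(2*O)))
F(r, m) = m*r
(F(-507, 180) - 53871)/(J(4) + 155019) = (180*(-507) - 53871)/(2*(-4 - 8*4² + 97*4)/(1 - 24*4 + 2*4²) + 155019) = (-91260 - 53871)/(2*(-4 - 8*16 + 388)/(1 - 96 + 2*16) + 155019) = -145131/(2*(-4 - 128 + 388)/(1 - 96 + 32) + 155019) = -145131/(2*256/(-63) + 155019) = -145131/(2*(-1/63)*256 + 155019) = -145131/(-512/63 + 155019) = -145131/9765685/63 = -145131*63/9765685 = -9143253/9765685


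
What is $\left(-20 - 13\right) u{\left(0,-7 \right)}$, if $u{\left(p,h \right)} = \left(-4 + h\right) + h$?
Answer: $594$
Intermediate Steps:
$u{\left(p,h \right)} = -4 + 2 h$
$\left(-20 - 13\right) u{\left(0,-7 \right)} = \left(-20 - 13\right) \left(-4 + 2 \left(-7\right)\right) = - 33 \left(-4 - 14\right) = \left(-33\right) \left(-18\right) = 594$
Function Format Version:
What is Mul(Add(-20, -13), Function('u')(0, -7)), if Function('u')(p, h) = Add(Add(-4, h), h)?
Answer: 594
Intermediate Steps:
Function('u')(p, h) = Add(-4, Mul(2, h))
Mul(Add(-20, -13), Function('u')(0, -7)) = Mul(Add(-20, -13), Add(-4, Mul(2, -7))) = Mul(-33, Add(-4, -14)) = Mul(-33, -18) = 594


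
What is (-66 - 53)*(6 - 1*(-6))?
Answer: -1428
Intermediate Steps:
(-66 - 53)*(6 - 1*(-6)) = -119*(6 + 6) = -119*12 = -1428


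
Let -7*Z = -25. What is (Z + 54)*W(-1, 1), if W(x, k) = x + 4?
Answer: 1209/7 ≈ 172.71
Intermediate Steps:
Z = 25/7 (Z = -⅐*(-25) = 25/7 ≈ 3.5714)
W(x, k) = 4 + x
(Z + 54)*W(-1, 1) = (25/7 + 54)*(4 - 1) = (403/7)*3 = 1209/7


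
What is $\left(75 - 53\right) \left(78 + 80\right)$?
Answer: $3476$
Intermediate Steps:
$\left(75 - 53\right) \left(78 + 80\right) = 22 \cdot 158 = 3476$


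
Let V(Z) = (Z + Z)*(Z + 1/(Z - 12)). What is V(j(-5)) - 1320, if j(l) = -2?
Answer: -9182/7 ≈ -1311.7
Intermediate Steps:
V(Z) = 2*Z*(Z + 1/(-12 + Z)) (V(Z) = (2*Z)*(Z + 1/(-12 + Z)) = 2*Z*(Z + 1/(-12 + Z)))
V(j(-5)) - 1320 = 2*(-2)*(1 + (-2)² - 12*(-2))/(-12 - 2) - 1320 = 2*(-2)*(1 + 4 + 24)/(-14) - 1320 = 2*(-2)*(-1/14)*29 - 1320 = 58/7 - 1320 = -9182/7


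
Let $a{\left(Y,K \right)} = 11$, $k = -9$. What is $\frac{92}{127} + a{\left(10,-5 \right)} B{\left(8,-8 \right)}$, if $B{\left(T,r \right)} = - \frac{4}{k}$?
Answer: $\frac{6416}{1143} \approx 5.6133$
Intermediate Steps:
$B{\left(T,r \right)} = \frac{4}{9}$ ($B{\left(T,r \right)} = - \frac{4}{-9} = \left(-4\right) \left(- \frac{1}{9}\right) = \frac{4}{9}$)
$\frac{92}{127} + a{\left(10,-5 \right)} B{\left(8,-8 \right)} = \frac{92}{127} + 11 \cdot \frac{4}{9} = 92 \cdot \frac{1}{127} + \frac{44}{9} = \frac{92}{127} + \frac{44}{9} = \frac{6416}{1143}$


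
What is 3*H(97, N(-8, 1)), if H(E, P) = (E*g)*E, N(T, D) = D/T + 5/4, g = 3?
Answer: 84681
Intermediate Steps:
N(T, D) = 5/4 + D/T (N(T, D) = D/T + 5*(¼) = D/T + 5/4 = 5/4 + D/T)
H(E, P) = 3*E² (H(E, P) = (E*3)*E = (3*E)*E = 3*E²)
3*H(97, N(-8, 1)) = 3*(3*97²) = 3*(3*9409) = 3*28227 = 84681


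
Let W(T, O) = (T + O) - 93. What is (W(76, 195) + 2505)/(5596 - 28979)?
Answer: -2683/23383 ≈ -0.11474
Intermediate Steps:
W(T, O) = -93 + O + T (W(T, O) = (O + T) - 93 = -93 + O + T)
(W(76, 195) + 2505)/(5596 - 28979) = ((-93 + 195 + 76) + 2505)/(5596 - 28979) = (178 + 2505)/(-23383) = 2683*(-1/23383) = -2683/23383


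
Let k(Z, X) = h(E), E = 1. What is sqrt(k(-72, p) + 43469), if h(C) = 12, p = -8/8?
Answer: sqrt(43481) ≈ 208.52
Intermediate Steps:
p = -1 (p = -8/8 = -4*1/4 = -1)
k(Z, X) = 12
sqrt(k(-72, p) + 43469) = sqrt(12 + 43469) = sqrt(43481)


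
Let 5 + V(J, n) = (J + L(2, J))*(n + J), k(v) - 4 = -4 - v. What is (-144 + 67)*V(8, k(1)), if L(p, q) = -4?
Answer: -1771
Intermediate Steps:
k(v) = -v (k(v) = 4 + (-4 - v) = -v)
V(J, n) = -5 + (-4 + J)*(J + n) (V(J, n) = -5 + (J - 4)*(n + J) = -5 + (-4 + J)*(J + n))
(-144 + 67)*V(8, k(1)) = (-144 + 67)*(-5 + 8² - 4*8 - (-4) + 8*(-1*1)) = -77*(-5 + 64 - 32 - 4*(-1) + 8*(-1)) = -77*(-5 + 64 - 32 + 4 - 8) = -77*23 = -1771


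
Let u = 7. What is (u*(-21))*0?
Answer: 0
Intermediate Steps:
(u*(-21))*0 = (7*(-21))*0 = -147*0 = 0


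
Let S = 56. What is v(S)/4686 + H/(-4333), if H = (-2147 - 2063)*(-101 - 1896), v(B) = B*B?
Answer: -19691673766/10152219 ≈ -1939.6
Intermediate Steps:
v(B) = B²
H = 8407370 (H = -4210*(-1997) = 8407370)
v(S)/4686 + H/(-4333) = 56²/4686 + 8407370/(-4333) = 3136*(1/4686) + 8407370*(-1/4333) = 1568/2343 - 8407370/4333 = -19691673766/10152219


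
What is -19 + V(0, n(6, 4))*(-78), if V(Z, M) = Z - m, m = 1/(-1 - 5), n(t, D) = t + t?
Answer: -32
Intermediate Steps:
n(t, D) = 2*t
m = -⅙ (m = 1/(-6) = -⅙ ≈ -0.16667)
V(Z, M) = ⅙ + Z (V(Z, M) = Z - 1*(-⅙) = Z + ⅙ = ⅙ + Z)
-19 + V(0, n(6, 4))*(-78) = -19 + (⅙ + 0)*(-78) = -19 + (⅙)*(-78) = -19 - 13 = -32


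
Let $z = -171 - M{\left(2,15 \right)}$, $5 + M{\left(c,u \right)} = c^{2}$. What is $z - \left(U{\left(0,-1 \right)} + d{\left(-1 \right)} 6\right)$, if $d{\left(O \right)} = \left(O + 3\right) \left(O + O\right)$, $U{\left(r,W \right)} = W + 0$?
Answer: $-145$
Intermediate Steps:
$U{\left(r,W \right)} = W$
$d{\left(O \right)} = 2 O \left(3 + O\right)$ ($d{\left(O \right)} = \left(3 + O\right) 2 O = 2 O \left(3 + O\right)$)
$M{\left(c,u \right)} = -5 + c^{2}$
$z = -170$ ($z = -171 - \left(-5 + 2^{2}\right) = -171 - \left(-5 + 4\right) = -171 - -1 = -171 + 1 = -170$)
$z - \left(U{\left(0,-1 \right)} + d{\left(-1 \right)} 6\right) = -170 - \left(-1 + 2 \left(-1\right) \left(3 - 1\right) 6\right) = -170 - \left(-1 + 2 \left(-1\right) 2 \cdot 6\right) = -170 - \left(-1 - 24\right) = -170 - -25 = -170 + 25 = -145$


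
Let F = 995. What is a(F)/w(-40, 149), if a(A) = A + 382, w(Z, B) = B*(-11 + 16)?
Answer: 1377/745 ≈ 1.8483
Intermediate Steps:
w(Z, B) = 5*B (w(Z, B) = B*5 = 5*B)
a(A) = 382 + A
a(F)/w(-40, 149) = (382 + 995)/((5*149)) = 1377/745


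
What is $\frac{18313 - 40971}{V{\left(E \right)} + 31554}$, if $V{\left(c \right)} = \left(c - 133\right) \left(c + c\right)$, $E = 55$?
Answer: $- \frac{11329}{11487} \approx -0.98625$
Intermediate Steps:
$V{\left(c \right)} = 2 c \left(-133 + c\right)$ ($V{\left(c \right)} = \left(-133 + c\right) 2 c = 2 c \left(-133 + c\right)$)
$\frac{18313 - 40971}{V{\left(E \right)} + 31554} = \frac{18313 - 40971}{2 \cdot 55 \left(-133 + 55\right) + 31554} = - \frac{22658}{2 \cdot 55 \left(-78\right) + 31554} = - \frac{22658}{-8580 + 31554} = - \frac{22658}{22974} = \left(-22658\right) \frac{1}{22974} = - \frac{11329}{11487}$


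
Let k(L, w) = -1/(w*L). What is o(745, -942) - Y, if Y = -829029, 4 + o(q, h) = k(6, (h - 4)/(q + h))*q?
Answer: 4705399135/5676 ≈ 8.2900e+5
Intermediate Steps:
k(L, w) = -1/(L*w)
o(q, h) = -4 - q*(h + q)/(6*(-4 + h)) (o(q, h) = -4 + (-1/(6*(h - 4)/(q + h)))*q = -4 + (-1*⅙/(-4 + h)/(h + q))*q = -4 + (-1*⅙*(h + q)/(-4 + h))*q = -4 + (-(h + q)/(6*(-4 + h)))*q = -4 - q*(h + q)/(6*(-4 + h)))
o(745, -942) - Y = (96 - 24*(-942) - 1*745*(-942 + 745))/(6*(-4 - 942)) - 1*(-829029) = (⅙)*(96 + 22608 - 1*745*(-197))/(-946) + 829029 = (⅙)*(-1/946)*(96 + 22608 + 146765) + 829029 = (⅙)*(-1/946)*169469 + 829029 = -169469/5676 + 829029 = 4705399135/5676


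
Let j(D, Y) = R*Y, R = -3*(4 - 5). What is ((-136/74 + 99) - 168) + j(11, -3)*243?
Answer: -83540/37 ≈ -2257.8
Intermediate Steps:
R = 3 (R = -3*(-1) = 3)
j(D, Y) = 3*Y
((-136/74 + 99) - 168) + j(11, -3)*243 = ((-136/74 + 99) - 168) + (3*(-3))*243 = ((-136*1/74 + 99) - 168) - 9*243 = ((-68/37 + 99) - 168) - 2187 = (3595/37 - 168) - 2187 = -2621/37 - 2187 = -83540/37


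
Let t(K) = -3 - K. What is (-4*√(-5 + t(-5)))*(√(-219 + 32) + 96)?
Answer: 4*√561 - 384*I*√3 ≈ 94.742 - 665.11*I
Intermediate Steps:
(-4*√(-5 + t(-5)))*(√(-219 + 32) + 96) = (-4*√(-5 + (-3 - 1*(-5))))*(√(-219 + 32) + 96) = (-4*√(-5 + (-3 + 5)))*(√(-187) + 96) = (-4*√(-5 + 2))*(I*√187 + 96) = (-4*I*√3)*(96 + I*√187) = -4*I*√3*(96 + I*√187)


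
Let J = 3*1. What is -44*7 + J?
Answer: -305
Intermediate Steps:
J = 3
-44*7 + J = -44*7 + 3 = -308 + 3 = -305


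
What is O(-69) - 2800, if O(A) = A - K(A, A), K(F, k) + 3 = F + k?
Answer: -2728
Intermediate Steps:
K(F, k) = -3 + F + k (K(F, k) = -3 + (F + k) = -3 + F + k)
O(A) = 3 - A (O(A) = A - (-3 + A + A) = A - (-3 + 2*A) = A + (3 - 2*A) = 3 - A)
O(-69) - 2800 = (3 - 1*(-69)) - 2800 = (3 + 69) - 2800 = 72 - 2800 = -2728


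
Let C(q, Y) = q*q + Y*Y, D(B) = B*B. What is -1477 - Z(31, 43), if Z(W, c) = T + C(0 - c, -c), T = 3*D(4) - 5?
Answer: -5218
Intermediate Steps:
D(B) = B**2
C(q, Y) = Y**2 + q**2 (C(q, Y) = q**2 + Y**2 = Y**2 + q**2)
T = 43 (T = 3*4**2 - 5 = 3*16 - 5 = 48 - 5 = 43)
Z(W, c) = 43 + 2*c**2 (Z(W, c) = 43 + ((-c)**2 + (0 - c)**2) = 43 + (c**2 + (-c)**2) = 43 + (c**2 + c**2) = 43 + 2*c**2)
-1477 - Z(31, 43) = -1477 - (43 + 2*43**2) = -1477 - (43 + 2*1849) = -1477 - (43 + 3698) = -1477 - 1*3741 = -1477 - 3741 = -5218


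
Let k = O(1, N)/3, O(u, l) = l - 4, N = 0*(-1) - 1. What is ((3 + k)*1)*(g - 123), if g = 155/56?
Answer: -6733/42 ≈ -160.31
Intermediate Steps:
N = -1 (N = 0 - 1 = -1)
O(u, l) = -4 + l
k = -5/3 (k = (-4 - 1)/3 = -5*⅓ = -5/3 ≈ -1.6667)
g = 155/56 (g = 155*(1/56) = 155/56 ≈ 2.7679)
((3 + k)*1)*(g - 123) = ((3 - 5/3)*1)*(155/56 - 123) = ((4/3)*1)*(-6733/56) = (4/3)*(-6733/56) = -6733/42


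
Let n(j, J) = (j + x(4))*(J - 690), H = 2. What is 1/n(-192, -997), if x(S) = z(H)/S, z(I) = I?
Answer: 2/646121 ≈ 3.0954e-6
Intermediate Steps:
x(S) = 2/S
n(j, J) = (½ + j)*(-690 + J) (n(j, J) = (j + 2/4)*(J - 690) = (j + 2*(¼))*(-690 + J) = (j + ½)*(-690 + J) = (½ + j)*(-690 + J))
1/n(-192, -997) = 1/(-345 + (½)*(-997) - 690*(-192) - 997*(-192)) = 1/(-345 - 997/2 + 132480 + 191424) = 1/(646121/2) = 2/646121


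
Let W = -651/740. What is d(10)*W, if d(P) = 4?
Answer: -651/185 ≈ -3.5189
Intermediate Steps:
W = -651/740 (W = -651*1/740 = -651/740 ≈ -0.87973)
d(10)*W = 4*(-651/740) = -651/185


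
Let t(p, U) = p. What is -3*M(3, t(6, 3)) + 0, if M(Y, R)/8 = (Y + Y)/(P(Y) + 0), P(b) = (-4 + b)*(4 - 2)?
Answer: 72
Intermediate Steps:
P(b) = -8 + 2*b (P(b) = (-4 + b)*2 = -8 + 2*b)
M(Y, R) = 16*Y/(-8 + 2*Y) (M(Y, R) = 8*((Y + Y)/((-8 + 2*Y) + 0)) = 8*((2*Y)/(-8 + 2*Y)) = 8*(2*Y/(-8 + 2*Y)) = 16*Y/(-8 + 2*Y))
-3*M(3, t(6, 3)) + 0 = -24*3/(-4 + 3) + 0 = -24*3/(-1) + 0 = -24*3*(-1) + 0 = -3*(-24) + 0 = 72 + 0 = 72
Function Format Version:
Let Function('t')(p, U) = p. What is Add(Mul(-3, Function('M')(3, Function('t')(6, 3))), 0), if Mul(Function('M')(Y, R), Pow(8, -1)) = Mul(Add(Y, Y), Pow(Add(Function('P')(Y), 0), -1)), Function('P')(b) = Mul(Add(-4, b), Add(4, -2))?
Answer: 72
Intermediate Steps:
Function('P')(b) = Add(-8, Mul(2, b)) (Function('P')(b) = Mul(Add(-4, b), 2) = Add(-8, Mul(2, b)))
Function('M')(Y, R) = Mul(16, Y, Pow(Add(-8, Mul(2, Y)), -1)) (Function('M')(Y, R) = Mul(8, Mul(Add(Y, Y), Pow(Add(Add(-8, Mul(2, Y)), 0), -1))) = Mul(8, Mul(Mul(2, Y), Pow(Add(-8, Mul(2, Y)), -1))) = Mul(8, Mul(2, Y, Pow(Add(-8, Mul(2, Y)), -1))) = Mul(16, Y, Pow(Add(-8, Mul(2, Y)), -1)))
Add(Mul(-3, Function('M')(3, Function('t')(6, 3))), 0) = Add(Mul(-3, Mul(8, 3, Pow(Add(-4, 3), -1))), 0) = Add(Mul(-3, Mul(8, 3, Pow(-1, -1))), 0) = Add(Mul(-3, Mul(8, 3, -1)), 0) = Add(Mul(-3, -24), 0) = Add(72, 0) = 72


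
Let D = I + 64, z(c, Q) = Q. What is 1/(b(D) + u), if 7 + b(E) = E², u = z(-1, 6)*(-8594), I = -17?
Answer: -1/49362 ≈ -2.0259e-5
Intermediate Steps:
D = 47 (D = -17 + 64 = 47)
u = -51564 (u = 6*(-8594) = -51564)
b(E) = -7 + E²
1/(b(D) + u) = 1/((-7 + 47²) - 51564) = 1/((-7 + 2209) - 51564) = 1/(2202 - 51564) = 1/(-49362) = -1/49362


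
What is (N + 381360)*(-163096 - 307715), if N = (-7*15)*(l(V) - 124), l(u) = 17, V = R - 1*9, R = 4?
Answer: -184838044545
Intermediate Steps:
V = -5 (V = 4 - 1*9 = 4 - 9 = -5)
N = 11235 (N = (-7*15)*(17 - 124) = -105*(-107) = 11235)
(N + 381360)*(-163096 - 307715) = (11235 + 381360)*(-163096 - 307715) = 392595*(-470811) = -184838044545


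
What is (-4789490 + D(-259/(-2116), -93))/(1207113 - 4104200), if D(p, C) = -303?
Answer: 4789793/2897087 ≈ 1.6533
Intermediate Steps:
(-4789490 + D(-259/(-2116), -93))/(1207113 - 4104200) = (-4789490 - 303)/(1207113 - 4104200) = -4789793/(-2897087) = -4789793*(-1/2897087) = 4789793/2897087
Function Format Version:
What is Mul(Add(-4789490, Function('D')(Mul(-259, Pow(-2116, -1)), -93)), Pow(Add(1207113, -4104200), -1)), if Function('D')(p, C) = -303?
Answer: Rational(4789793, 2897087) ≈ 1.6533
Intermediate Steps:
Mul(Add(-4789490, Function('D')(Mul(-259, Pow(-2116, -1)), -93)), Pow(Add(1207113, -4104200), -1)) = Mul(Add(-4789490, -303), Pow(Add(1207113, -4104200), -1)) = Mul(-4789793, Pow(-2897087, -1)) = Mul(-4789793, Rational(-1, 2897087)) = Rational(4789793, 2897087)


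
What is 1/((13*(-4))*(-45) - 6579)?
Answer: -1/4239 ≈ -0.00023590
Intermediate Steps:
1/((13*(-4))*(-45) - 6579) = 1/(-52*(-45) - 6579) = 1/(2340 - 6579) = 1/(-4239) = -1/4239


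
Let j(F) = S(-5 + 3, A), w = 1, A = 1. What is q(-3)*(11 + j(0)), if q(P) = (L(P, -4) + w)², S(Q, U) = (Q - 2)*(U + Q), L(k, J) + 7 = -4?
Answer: 1500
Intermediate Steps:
L(k, J) = -11 (L(k, J) = -7 - 4 = -11)
S(Q, U) = (-2 + Q)*(Q + U)
j(F) = 4 (j(F) = (-5 + 3)² - 2*(-5 + 3) - 2*1 + (-5 + 3)*1 = (-2)² - 2*(-2) - 2 - 2*1 = 4 + 4 - 2 - 2 = 4)
q(P) = 100 (q(P) = (-11 + 1)² = (-10)² = 100)
q(-3)*(11 + j(0)) = 100*(11 + 4) = 100*15 = 1500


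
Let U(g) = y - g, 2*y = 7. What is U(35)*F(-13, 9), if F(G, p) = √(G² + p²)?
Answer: -315*√10/2 ≈ -498.06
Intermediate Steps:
y = 7/2 (y = (½)*7 = 7/2 ≈ 3.5000)
U(g) = 7/2 - g
U(35)*F(-13, 9) = (7/2 - 1*35)*√((-13)² + 9²) = (7/2 - 35)*√(169 + 81) = -315*√10/2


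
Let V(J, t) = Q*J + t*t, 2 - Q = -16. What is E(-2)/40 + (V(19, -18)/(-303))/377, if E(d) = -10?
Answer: -38965/152308 ≈ -0.25583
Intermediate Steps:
Q = 18 (Q = 2 - 1*(-16) = 2 + 16 = 18)
V(J, t) = t² + 18*J (V(J, t) = 18*J + t*t = 18*J + t² = t² + 18*J)
E(-2)/40 + (V(19, -18)/(-303))/377 = -10/40 + (((-18)² + 18*19)/(-303))/377 = -10*1/40 + ((324 + 342)*(-1/303))*(1/377) = -¼ + (666*(-1/303))*(1/377) = -¼ - 222/101*1/377 = -¼ - 222/38077 = -38965/152308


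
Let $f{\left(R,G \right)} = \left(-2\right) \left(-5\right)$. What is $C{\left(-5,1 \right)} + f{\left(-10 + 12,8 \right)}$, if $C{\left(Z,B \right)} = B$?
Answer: $11$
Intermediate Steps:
$f{\left(R,G \right)} = 10$
$C{\left(-5,1 \right)} + f{\left(-10 + 12,8 \right)} = 1 + 10 = 11$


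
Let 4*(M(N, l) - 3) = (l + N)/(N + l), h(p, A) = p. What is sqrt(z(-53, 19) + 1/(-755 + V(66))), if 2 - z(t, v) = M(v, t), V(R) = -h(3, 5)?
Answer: I*sqrt(718963)/758 ≈ 1.1186*I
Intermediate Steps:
V(R) = -3 (V(R) = -1*3 = -3)
M(N, l) = 13/4 (M(N, l) = 3 + ((l + N)/(N + l))/4 = 3 + ((N + l)/(N + l))/4 = 3 + (1/4)*1 = 3 + 1/4 = 13/4)
z(t, v) = -5/4 (z(t, v) = 2 - 1*13/4 = 2 - 13/4 = -5/4)
sqrt(z(-53, 19) + 1/(-755 + V(66))) = sqrt(-5/4 + 1/(-755 - 3)) = sqrt(-5/4 + 1/(-758)) = sqrt(-5/4 - 1/758) = sqrt(-1897/1516) = I*sqrt(718963)/758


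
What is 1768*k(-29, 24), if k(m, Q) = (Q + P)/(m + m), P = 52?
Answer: -67184/29 ≈ -2316.7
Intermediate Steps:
k(m, Q) = (52 + Q)/(2*m) (k(m, Q) = (Q + 52)/(m + m) = (52 + Q)/((2*m)) = (52 + Q)*(1/(2*m)) = (52 + Q)/(2*m))
1768*k(-29, 24) = 1768*((½)*(52 + 24)/(-29)) = 1768*((½)*(-1/29)*76) = 1768*(-38/29) = -67184/29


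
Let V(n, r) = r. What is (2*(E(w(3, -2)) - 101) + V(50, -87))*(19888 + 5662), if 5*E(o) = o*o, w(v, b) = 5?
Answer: -7128450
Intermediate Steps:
E(o) = o²/5 (E(o) = (o*o)/5 = o²/5)
(2*(E(w(3, -2)) - 101) + V(50, -87))*(19888 + 5662) = (2*((⅕)*5² - 101) - 87)*(19888 + 5662) = (2*((⅕)*25 - 101) - 87)*25550 = (2*(5 - 101) - 87)*25550 = (2*(-96) - 87)*25550 = (-192 - 87)*25550 = -279*25550 = -7128450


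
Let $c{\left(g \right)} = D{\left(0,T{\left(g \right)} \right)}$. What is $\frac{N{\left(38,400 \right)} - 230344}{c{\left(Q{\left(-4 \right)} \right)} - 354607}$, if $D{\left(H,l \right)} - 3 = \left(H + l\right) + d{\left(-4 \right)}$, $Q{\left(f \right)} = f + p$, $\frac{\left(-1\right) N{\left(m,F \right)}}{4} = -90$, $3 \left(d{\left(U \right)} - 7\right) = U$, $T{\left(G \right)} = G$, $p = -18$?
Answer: $\frac{689952}{1063861} \approx 0.64854$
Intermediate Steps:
$d{\left(U \right)} = 7 + \frac{U}{3}$
$N{\left(m,F \right)} = 360$ ($N{\left(m,F \right)} = \left(-4\right) \left(-90\right) = 360$)
$Q{\left(f \right)} = -18 + f$ ($Q{\left(f \right)} = f - 18 = -18 + f$)
$D{\left(H,l \right)} = \frac{26}{3} + H + l$ ($D{\left(H,l \right)} = 3 + \left(\left(H + l\right) + \left(7 + \frac{1}{3} \left(-4\right)\right)\right) = 3 + \left(\left(H + l\right) + \left(7 - \frac{4}{3}\right)\right) = 3 + \left(\left(H + l\right) + \frac{17}{3}\right) = 3 + \left(\frac{17}{3} + H + l\right) = \frac{26}{3} + H + l$)
$c{\left(g \right)} = \frac{26}{3} + g$ ($c{\left(g \right)} = \frac{26}{3} + 0 + g = \frac{26}{3} + g$)
$\frac{N{\left(38,400 \right)} - 230344}{c{\left(Q{\left(-4 \right)} \right)} - 354607} = \frac{360 - 230344}{\left(\frac{26}{3} - 22\right) - 354607} = - \frac{229984}{\left(\frac{26}{3} - 22\right) - 354607} = - \frac{229984}{- \frac{40}{3} - 354607} = - \frac{229984}{- \frac{1063861}{3}} = \left(-229984\right) \left(- \frac{3}{1063861}\right) = \frac{689952}{1063861}$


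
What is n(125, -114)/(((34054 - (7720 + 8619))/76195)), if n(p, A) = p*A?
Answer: -72385250/1181 ≈ -61292.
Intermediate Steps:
n(p, A) = A*p
n(125, -114)/(((34054 - (7720 + 8619))/76195)) = (-114*125)/(((34054 - (7720 + 8619))/76195)) = -14250*76195/(34054 - 1*16339) = -14250*76195/(34054 - 16339) = -14250/(17715*(1/76195)) = -14250/3543/15239 = -14250*15239/3543 = -72385250/1181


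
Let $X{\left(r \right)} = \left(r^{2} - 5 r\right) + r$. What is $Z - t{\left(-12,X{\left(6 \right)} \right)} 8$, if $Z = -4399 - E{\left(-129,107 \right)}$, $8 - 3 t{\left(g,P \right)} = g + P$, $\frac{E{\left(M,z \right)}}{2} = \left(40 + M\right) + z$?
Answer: $- \frac{13369}{3} \approx -4456.3$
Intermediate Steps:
$E{\left(M,z \right)} = 80 + 2 M + 2 z$ ($E{\left(M,z \right)} = 2 \left(\left(40 + M\right) + z\right) = 2 \left(40 + M + z\right) = 80 + 2 M + 2 z$)
$X{\left(r \right)} = r^{2} - 4 r$
$t{\left(g,P \right)} = \frac{8}{3} - \frac{P}{3} - \frac{g}{3}$ ($t{\left(g,P \right)} = \frac{8}{3} - \frac{g + P}{3} = \frac{8}{3} - \frac{P + g}{3} = \frac{8}{3} - \left(\frac{P}{3} + \frac{g}{3}\right) = \frac{8}{3} - \frac{P}{3} - \frac{g}{3}$)
$Z = -4435$ ($Z = -4399 - \left(80 + 2 \left(-129\right) + 2 \cdot 107\right) = -4399 - \left(80 - 258 + 214\right) = -4399 - 36 = -4435$)
$Z - t{\left(-12,X{\left(6 \right)} \right)} 8 = -4435 - \left(\frac{8}{3} - \frac{6 \left(-4 + 6\right)}{3} - -4\right) 8 = -4435 - \left(\frac{8}{3} - \frac{6 \cdot 2}{3} + 4\right) 8 = -4435 - \left(\frac{8}{3} - 4 + 4\right) 8 = -4435 - \frac{8}{3} \cdot 8 = -4435 - \frac{64}{3} = - \frac{13369}{3}$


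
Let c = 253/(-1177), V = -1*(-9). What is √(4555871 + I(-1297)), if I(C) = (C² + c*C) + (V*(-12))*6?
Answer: √71415550885/107 ≈ 2497.5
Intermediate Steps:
V = 9
c = -23/107 (c = 253*(-1/1177) = -23/107 ≈ -0.21495)
I(C) = -648 + C² - 23*C/107 (I(C) = (C² - 23*C/107) + (9*(-12))*6 = (C² - 23*C/107) - 108*6 = (C² - 23*C/107) - 648 = -648 + C² - 23*C/107)
√(4555871 + I(-1297)) = √(4555871 + (-648 + (-1297)² - 23/107*(-1297))) = √(4555871 + (-648 + 1682209 + 29831/107)) = √(4555871 + 179956858/107) = √(667435055/107) = √71415550885/107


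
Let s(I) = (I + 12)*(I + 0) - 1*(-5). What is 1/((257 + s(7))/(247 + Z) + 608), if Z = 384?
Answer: 631/384043 ≈ 0.0016430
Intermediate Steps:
s(I) = 5 + I*(12 + I) (s(I) = (12 + I)*I + 5 = I*(12 + I) + 5 = 5 + I*(12 + I))
1/((257 + s(7))/(247 + Z) + 608) = 1/((257 + (5 + 7² + 12*7))/(247 + 384) + 608) = 1/((257 + (5 + 49 + 84))/631 + 608) = 1/((257 + 138)*(1/631) + 608) = 1/(395*(1/631) + 608) = 1/(395/631 + 608) = 1/(384043/631) = 631/384043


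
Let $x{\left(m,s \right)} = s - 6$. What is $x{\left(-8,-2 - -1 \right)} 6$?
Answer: $-42$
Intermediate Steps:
$x{\left(m,s \right)} = -6 + s$ ($x{\left(m,s \right)} = s - 6 = -6 + s$)
$x{\left(-8,-2 - -1 \right)} 6 = \left(-6 - 1\right) 6 = \left(-7\right) 6 = -42$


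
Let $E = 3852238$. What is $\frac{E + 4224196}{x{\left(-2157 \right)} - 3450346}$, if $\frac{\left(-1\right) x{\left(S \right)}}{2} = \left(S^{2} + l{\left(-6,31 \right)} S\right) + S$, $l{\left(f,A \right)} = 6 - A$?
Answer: $- \frac{4038217}{6429590} \approx -0.62807$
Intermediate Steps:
$x{\left(S \right)} = - 2 S^{2} + 48 S$ ($x{\left(S \right)} = - 2 \left(\left(S^{2} + \left(6 - 31\right) S\right) + S\right) = - 2 \left(\left(S^{2} - 25 S\right) + S\right) = - 2 \left(S^{2} - 24 S\right) = - 2 S^{2} + 48 S$)
$\frac{E + 4224196}{x{\left(-2157 \right)} - 3450346} = \frac{3852238 + 4224196}{2 \left(-2157\right) \left(24 - -2157\right) - 3450346} = \frac{8076434}{2 \left(-2157\right) \left(24 + 2157\right) - 3450346} = \frac{8076434}{2 \left(-2157\right) 2181 - 3450346} = \frac{8076434}{-9408834 - 3450346} = \frac{8076434}{-12859180} = 8076434 \left(- \frac{1}{12859180}\right) = - \frac{4038217}{6429590}$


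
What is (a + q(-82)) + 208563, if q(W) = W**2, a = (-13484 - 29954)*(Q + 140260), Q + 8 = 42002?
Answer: -7916533965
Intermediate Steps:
Q = 41994 (Q = -8 + 42002 = 41994)
a = -7916749252 (a = (-13484 - 29954)*(41994 + 140260) = -43438*182254 = -7916749252)
(a + q(-82)) + 208563 = (-7916749252 + (-82)**2) + 208563 = (-7916749252 + 6724) + 208563 = -7916742528 + 208563 = -7916533965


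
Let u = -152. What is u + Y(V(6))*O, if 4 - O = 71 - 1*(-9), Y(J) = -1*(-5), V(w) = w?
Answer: -532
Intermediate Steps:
Y(J) = 5
O = -76 (O = 4 - (71 - 1*(-9)) = 4 - (71 + 9) = 4 - 1*80 = 4 - 80 = -76)
u + Y(V(6))*O = -152 + 5*(-76) = -152 - 380 = -532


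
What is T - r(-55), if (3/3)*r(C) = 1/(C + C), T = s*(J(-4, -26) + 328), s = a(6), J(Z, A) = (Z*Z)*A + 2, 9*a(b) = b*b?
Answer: -37839/110 ≈ -343.99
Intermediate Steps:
a(b) = b**2/9 (a(b) = (b*b)/9 = b**2/9)
J(Z, A) = 2 + A*Z**2 (J(Z, A) = Z**2*A + 2 = A*Z**2 + 2 = 2 + A*Z**2)
s = 4 (s = (1/9)*6**2 = (1/9)*36 = 4)
T = -344 (T = 4*((2 - 26*(-4)**2) + 328) = 4*((2 - 26*16) + 328) = 4*((2 - 416) + 328) = 4*(-414 + 328) = 4*(-86) = -344)
r(C) = 1/(2*C) (r(C) = 1/(C + C) = 1/(2*C))
T - r(-55) = -344 - 1/(2*(-55)) = -344 - (-1)/(2*55) = -344 - 1*(-1/110) = -344 + 1/110 = -37839/110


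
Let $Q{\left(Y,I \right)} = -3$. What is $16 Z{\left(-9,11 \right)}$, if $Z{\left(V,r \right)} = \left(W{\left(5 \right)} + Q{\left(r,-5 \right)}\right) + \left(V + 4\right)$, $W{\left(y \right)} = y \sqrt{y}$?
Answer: $-128 + 80 \sqrt{5} \approx 50.885$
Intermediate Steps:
$W{\left(y \right)} = y^{\frac{3}{2}}$
$Z{\left(V,r \right)} = 1 + V + 5 \sqrt{5}$ ($Z{\left(V,r \right)} = \left(5^{\frac{3}{2}} - 3\right) + \left(V + 4\right) = \left(5 \sqrt{5} - 3\right) + \left(4 + V\right) = \left(-3 + 5 \sqrt{5}\right) + \left(4 + V\right) = 1 + V + 5 \sqrt{5}$)
$16 Z{\left(-9,11 \right)} = 16 \left(1 - 9 + 5 \sqrt{5}\right) = 16 \left(-8 + 5 \sqrt{5}\right) = -128 + 80 \sqrt{5}$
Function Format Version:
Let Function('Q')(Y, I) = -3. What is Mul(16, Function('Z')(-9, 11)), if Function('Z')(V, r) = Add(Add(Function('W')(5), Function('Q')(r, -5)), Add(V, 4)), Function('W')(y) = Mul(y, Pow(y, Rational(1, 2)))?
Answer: Add(-128, Mul(80, Pow(5, Rational(1, 2)))) ≈ 50.885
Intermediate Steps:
Function('W')(y) = Pow(y, Rational(3, 2))
Function('Z')(V, r) = Add(1, V, Mul(5, Pow(5, Rational(1, 2)))) (Function('Z')(V, r) = Add(Add(Pow(5, Rational(3, 2)), -3), Add(V, 4)) = Add(Add(Mul(5, Pow(5, Rational(1, 2))), -3), Add(4, V)) = Add(Add(-3, Mul(5, Pow(5, Rational(1, 2)))), Add(4, V)) = Add(1, V, Mul(5, Pow(5, Rational(1, 2)))))
Mul(16, Function('Z')(-9, 11)) = Mul(16, Add(1, -9, Mul(5, Pow(5, Rational(1, 2))))) = Mul(16, Add(-8, Mul(5, Pow(5, Rational(1, 2))))) = Add(-128, Mul(80, Pow(5, Rational(1, 2))))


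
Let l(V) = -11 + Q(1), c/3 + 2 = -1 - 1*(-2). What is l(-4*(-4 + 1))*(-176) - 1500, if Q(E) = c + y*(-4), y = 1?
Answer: 1668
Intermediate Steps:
c = -3 (c = -6 + 3*(-1 - 1*(-2)) = -6 + 3*(-1 + 2) = -6 + 3*1 = -6 + 3 = -3)
Q(E) = -7 (Q(E) = -3 + 1*(-4) = -3 - 4 = -7)
l(V) = -18 (l(V) = -11 - 7 = -18)
l(-4*(-4 + 1))*(-176) - 1500 = -18*(-176) - 1500 = 3168 - 1500 = 1668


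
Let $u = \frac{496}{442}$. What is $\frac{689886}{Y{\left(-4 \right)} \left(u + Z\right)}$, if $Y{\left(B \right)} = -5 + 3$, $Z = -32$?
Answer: $\frac{76232403}{6824} \approx 11171.0$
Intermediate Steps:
$Y{\left(B \right)} = -2$
$u = \frac{248}{221}$ ($u = 496 \cdot \frac{1}{442} = \frac{248}{221} \approx 1.1222$)
$\frac{689886}{Y{\left(-4 \right)} \left(u + Z\right)} = \frac{689886}{\left(-2\right) \left(\frac{248}{221} - 32\right)} = \frac{689886}{\left(-2\right) \left(- \frac{6824}{221}\right)} = \frac{689886}{\frac{13648}{221}} = 689886 \cdot \frac{221}{13648} = \frac{76232403}{6824}$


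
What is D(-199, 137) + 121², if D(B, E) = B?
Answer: 14442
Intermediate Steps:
D(-199, 137) + 121² = -199 + 121² = -199 + 14641 = 14442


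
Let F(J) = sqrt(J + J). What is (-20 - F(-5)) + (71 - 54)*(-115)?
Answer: -1975 - I*sqrt(10) ≈ -1975.0 - 3.1623*I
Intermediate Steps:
F(J) = sqrt(2)*sqrt(J) (F(J) = sqrt(2*J) = sqrt(2)*sqrt(J))
(-20 - F(-5)) + (71 - 54)*(-115) = (-20 - sqrt(2)*sqrt(-5)) + (71 - 54)*(-115) = (-20 - sqrt(2)*I*sqrt(5)) + 17*(-115) = (-20 - I*sqrt(10)) - 1955 = -1975 - I*sqrt(10)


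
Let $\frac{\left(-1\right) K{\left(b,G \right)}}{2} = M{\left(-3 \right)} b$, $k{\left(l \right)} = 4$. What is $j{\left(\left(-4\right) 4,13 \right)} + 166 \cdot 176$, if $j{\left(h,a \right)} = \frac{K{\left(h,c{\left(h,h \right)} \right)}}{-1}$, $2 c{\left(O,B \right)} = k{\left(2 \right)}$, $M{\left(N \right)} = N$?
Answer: $29312$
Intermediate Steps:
$c{\left(O,B \right)} = 2$ ($c{\left(O,B \right)} = \frac{1}{2} \cdot 4 = 2$)
$K{\left(b,G \right)} = 6 b$ ($K{\left(b,G \right)} = - 2 \left(- 3 b\right) = 6 b$)
$j{\left(h,a \right)} = - 6 h$ ($j{\left(h,a \right)} = \frac{6 h}{-1} = 6 h \left(-1\right) = - 6 h$)
$j{\left(\left(-4\right) 4,13 \right)} + 166 \cdot 176 = - 6 \left(\left(-4\right) 4\right) + 166 \cdot 176 = \left(-6\right) \left(-16\right) + 29216 = 96 + 29216 = 29312$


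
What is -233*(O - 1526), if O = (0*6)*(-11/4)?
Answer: 355558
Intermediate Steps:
O = 0 (O = 0*(-11*¼) = 0*(-11/4) = 0)
-233*(O - 1526) = -233*(0 - 1526) = -233*(-1526) = 355558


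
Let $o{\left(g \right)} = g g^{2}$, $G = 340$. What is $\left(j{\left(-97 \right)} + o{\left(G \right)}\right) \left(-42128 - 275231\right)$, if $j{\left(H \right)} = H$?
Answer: $-12473447352177$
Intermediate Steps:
$o{\left(g \right)} = g^{3}$
$\left(j{\left(-97 \right)} + o{\left(G \right)}\right) \left(-42128 - 275231\right) = \left(-97 + 340^{3}\right) \left(-42128 - 275231\right) = \left(-97 + 39304000\right) \left(-317359\right) = 39303903 \left(-317359\right) = -12473447352177$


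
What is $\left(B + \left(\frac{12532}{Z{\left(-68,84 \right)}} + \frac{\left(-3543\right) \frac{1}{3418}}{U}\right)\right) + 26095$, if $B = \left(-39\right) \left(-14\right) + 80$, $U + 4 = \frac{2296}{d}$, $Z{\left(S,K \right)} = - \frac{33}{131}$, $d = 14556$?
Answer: $- \frac{36315509453683}{1577085708} \approx -23027.0$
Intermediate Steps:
$Z{\left(S,K \right)} = - \frac{33}{131}$ ($Z{\left(S,K \right)} = \left(-33\right) \frac{1}{131} = - \frac{33}{131}$)
$U = - \frac{13982}{3639}$ ($U = -4 + \frac{2296}{14556} = -4 + 2296 \cdot \frac{1}{14556} = -4 + \frac{574}{3639} = - \frac{13982}{3639} \approx -3.8423$)
$B = 626$ ($B = 546 + 80 = 626$)
$\left(B + \left(\frac{12532}{Z{\left(-68,84 \right)}} + \frac{\left(-3543\right) \frac{1}{3418}}{U}\right)\right) + 26095 = \left(626 + \left(\frac{12532}{- \frac{33}{131}} + \frac{\left(-3543\right) \frac{1}{3418}}{- \frac{13982}{3639}}\right)\right) + 26095 = \left(626 + \left(12532 \left(- \frac{131}{33}\right) + \left(-3543\right) \frac{1}{3418} \left(- \frac{3639}{13982}\right)\right)\right) + 26095 = \left(626 - \frac{78456816657151}{1577085708}\right) + 26095 = - \frac{77469561003943}{1577085708} + 26095 = - \frac{36315509453683}{1577085708}$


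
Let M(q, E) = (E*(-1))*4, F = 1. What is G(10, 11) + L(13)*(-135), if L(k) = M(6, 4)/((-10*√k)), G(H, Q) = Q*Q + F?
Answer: 122 - 216*√13/13 ≈ 62.092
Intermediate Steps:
M(q, E) = -4*E (M(q, E) = -E*4 = -4*E)
G(H, Q) = 1 + Q² (G(H, Q) = Q*Q + 1 = Q² + 1 = 1 + Q²)
L(k) = 8/(5*√k) (L(k) = (-4*4)/((-10*√k)) = -(-8)/(5*√k) = 8/(5*√k))
G(10, 11) + L(13)*(-135) = (1 + 11²) + (8/(5*√13))*(-135) = (1 + 121) + (8*(√13/13)/5)*(-135) = 122 + (8*√13/65)*(-135) = 122 - 216*√13/13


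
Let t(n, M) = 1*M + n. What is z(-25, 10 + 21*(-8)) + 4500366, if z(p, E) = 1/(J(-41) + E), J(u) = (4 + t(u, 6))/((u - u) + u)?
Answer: 29013859561/6447 ≈ 4.5004e+6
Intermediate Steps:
t(n, M) = M + n
J(u) = (10 + u)/u (J(u) = (4 + (6 + u))/((u - u) + u) = (10 + u)/(0 + u) = (10 + u)/u)
z(p, E) = 1/(31/41 + E) (z(p, E) = 1/((10 - 41)/(-41) + E) = 1/(-1/41*(-31) + E) = 1/(31/41 + E))
z(-25, 10 + 21*(-8)) + 4500366 = 41/(31 + 41*(10 + 21*(-8))) + 4500366 = 41/(31 + 41*(10 - 168)) + 4500366 = 41/(31 + 41*(-158)) + 4500366 = 41/(31 - 6478) + 4500366 = 41/(-6447) + 4500366 = 41*(-1/6447) + 4500366 = -41/6447 + 4500366 = 29013859561/6447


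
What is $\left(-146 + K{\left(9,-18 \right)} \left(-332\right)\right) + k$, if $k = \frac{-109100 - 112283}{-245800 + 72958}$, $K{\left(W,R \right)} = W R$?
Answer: $\frac{9271120579}{172842} \approx 53639.0$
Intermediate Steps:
$K{\left(W,R \right)} = R W$
$k = \frac{221383}{172842}$ ($k = - \frac{221383}{-172842} = \left(-221383\right) \left(- \frac{1}{172842}\right) = \frac{221383}{172842} \approx 1.2808$)
$\left(-146 + K{\left(9,-18 \right)} \left(-332\right)\right) + k = \left(-146 + \left(-18\right) 9 \left(-332\right)\right) + \frac{221383}{172842} = \left(-146 - -53784\right) + \frac{221383}{172842} = \left(-146 + 53784\right) + \frac{221383}{172842} = 53638 + \frac{221383}{172842} = \frac{9271120579}{172842}$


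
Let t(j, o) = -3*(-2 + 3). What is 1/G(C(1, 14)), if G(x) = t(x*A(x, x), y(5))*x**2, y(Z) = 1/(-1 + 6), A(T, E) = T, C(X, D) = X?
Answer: -1/3 ≈ -0.33333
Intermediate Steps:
y(Z) = 1/5
t(j, o) = -3 (t(j, o) = -3*1 = -3)
G(x) = -3*x**2
1/G(C(1, 14)) = 1/(-3*1**2) = 1/(-3*1) = 1/(-3) = -1/3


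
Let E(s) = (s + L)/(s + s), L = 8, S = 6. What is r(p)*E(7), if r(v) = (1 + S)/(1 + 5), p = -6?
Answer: 5/4 ≈ 1.2500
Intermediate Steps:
E(s) = (8 + s)/(2*s) (E(s) = (s + 8)/(s + s) = (8 + s)/((2*s)) = (8 + s)*(1/(2*s)) = (8 + s)/(2*s))
r(v) = 7/6 (r(v) = (1 + 6)/(1 + 5) = 7/6)
r(p)*E(7) = 7*((1/2)*(8 + 7)/7)/6 = 7*((1/2)*(1/7)*15)/6 = (7/6)*(15/14) = 5/4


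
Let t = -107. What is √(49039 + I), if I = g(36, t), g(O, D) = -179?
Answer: 2*√12215 ≈ 221.04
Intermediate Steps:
I = -179
√(49039 + I) = √(49039 - 179) = √48860 = 2*√12215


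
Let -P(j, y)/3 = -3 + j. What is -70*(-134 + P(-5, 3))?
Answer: 7700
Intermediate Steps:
P(j, y) = 9 - 3*j (P(j, y) = -3*(-3 + j) = 9 - 3*j)
-70*(-134 + P(-5, 3)) = -70*(-134 + (9 - 3*(-5))) = -70*(-134 + (9 + 15)) = -70*(-134 + 24) = -70*(-110) = 7700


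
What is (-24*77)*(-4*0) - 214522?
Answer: -214522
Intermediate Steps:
(-24*77)*(-4*0) - 214522 = -1848*0 - 214522 = 0 - 214522 = -214522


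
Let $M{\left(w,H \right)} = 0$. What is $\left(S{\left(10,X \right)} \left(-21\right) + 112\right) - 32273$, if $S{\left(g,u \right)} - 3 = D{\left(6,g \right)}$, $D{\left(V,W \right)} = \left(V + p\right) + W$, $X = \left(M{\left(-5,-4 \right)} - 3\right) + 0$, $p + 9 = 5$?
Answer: $-32476$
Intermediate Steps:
$p = -4$ ($p = -9 + 5 = -4$)
$X = -3$ ($X = \left(0 - 3\right) + 0 = -3 + 0 = -3$)
$D{\left(V,W \right)} = -4 + V + W$ ($D{\left(V,W \right)} = \left(V - 4\right) + W = \left(-4 + V\right) + W = -4 + V + W$)
$S{\left(g,u \right)} = 5 + g$ ($S{\left(g,u \right)} = 3 + \left(-4 + 6 + g\right) = 3 + \left(2 + g\right) = 5 + g$)
$\left(S{\left(10,X \right)} \left(-21\right) + 112\right) - 32273 = \left(\left(5 + 10\right) \left(-21\right) + 112\right) - 32273 = \left(15 \left(-21\right) + 112\right) - 32273 = \left(-315 + 112\right) - 32273 = -203 - 32273 = -32476$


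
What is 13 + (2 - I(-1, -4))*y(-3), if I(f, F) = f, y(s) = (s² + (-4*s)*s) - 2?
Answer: -74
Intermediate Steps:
y(s) = -2 - 3*s² (y(s) = (s² - 4*s²) - 2 = -3*s² - 2 = -2 - 3*s²)
13 + (2 - I(-1, -4))*y(-3) = 13 + (2 - 1*(-1))*(-2 - 3*(-3)²) = 13 + (2 + 1)*(-2 - 3*9) = 13 + 3*(-2 - 27) = 13 + 3*(-29) = 13 - 87 = -74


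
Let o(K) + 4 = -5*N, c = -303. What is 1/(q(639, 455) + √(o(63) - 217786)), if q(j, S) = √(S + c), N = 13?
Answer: 1/(2*√38 + I*√217855) ≈ 5.655e-5 - 0.002141*I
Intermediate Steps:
o(K) = -69 (o(K) = -4 - 5*13 = -4 - 1*65 = -4 - 65 = -69)
q(j, S) = √(-303 + S) (q(j, S) = √(S - 303) = √(-303 + S))
1/(q(639, 455) + √(o(63) - 217786)) = 1/(√(-303 + 455) + √(-69 - 217786)) = 1/(√152 + √(-217855)) = 1/(2*√38 + I*√217855)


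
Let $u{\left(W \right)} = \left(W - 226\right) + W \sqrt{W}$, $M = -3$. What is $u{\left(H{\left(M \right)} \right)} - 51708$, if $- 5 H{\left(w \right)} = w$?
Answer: $- \frac{259667}{5} + \frac{3 \sqrt{15}}{25} \approx -51933.0$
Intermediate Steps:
$H{\left(w \right)} = - \frac{w}{5}$
$u{\left(W \right)} = -226 + W + W^{\frac{3}{2}}$ ($u{\left(W \right)} = \left(-226 + W\right) + W^{\frac{3}{2}} = -226 + W + W^{\frac{3}{2}}$)
$u{\left(H{\left(M \right)} \right)} - 51708 = \left(-226 - - \frac{3}{5} + \left(\left(- \frac{1}{5}\right) \left(-3\right)\right)^{\frac{3}{2}}\right) - 51708 = \left(-226 + \frac{3}{5} + \left(\frac{3}{5}\right)^{\frac{3}{2}}\right) - 51708 = \left(-226 + \frac{3}{5} + \frac{3 \sqrt{15}}{25}\right) - 51708 = \left(- \frac{1127}{5} + \frac{3 \sqrt{15}}{25}\right) - 51708 = - \frac{259667}{5} + \frac{3 \sqrt{15}}{25}$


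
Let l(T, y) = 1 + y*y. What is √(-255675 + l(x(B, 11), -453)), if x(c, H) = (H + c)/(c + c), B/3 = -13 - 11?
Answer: I*√50465 ≈ 224.64*I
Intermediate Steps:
B = -72 (B = 3*(-13 - 11) = 3*(-24) = -72)
x(c, H) = (H + c)/(2*c) (x(c, H) = (H + c)/((2*c)) = (H + c)*(1/(2*c)) = (H + c)/(2*c))
l(T, y) = 1 + y²
√(-255675 + l(x(B, 11), -453)) = √(-255675 + (1 + (-453)²)) = √(-255675 + (1 + 205209)) = √(-255675 + 205210) = √(-50465) = I*√50465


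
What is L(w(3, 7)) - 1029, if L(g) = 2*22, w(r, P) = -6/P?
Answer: -985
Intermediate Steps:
L(g) = 44
L(w(3, 7)) - 1029 = 44 - 1029 = -985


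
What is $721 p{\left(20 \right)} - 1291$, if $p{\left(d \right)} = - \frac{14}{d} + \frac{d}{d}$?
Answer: $- \frac{10747}{10} \approx -1074.7$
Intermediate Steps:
$p{\left(d \right)} = 1 - \frac{14}{d}$ ($p{\left(d \right)} = - \frac{14}{d} + 1 = 1 - \frac{14}{d}$)
$721 p{\left(20 \right)} - 1291 = 721 \frac{-14 + 20}{20} - 1291 = 721 \cdot \frac{1}{20} \cdot 6 - 1291 = 721 \cdot \frac{3}{10} - 1291 = \frac{2163}{10} - 1291 = - \frac{10747}{10}$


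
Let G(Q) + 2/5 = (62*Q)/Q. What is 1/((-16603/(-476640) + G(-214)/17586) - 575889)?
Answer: -465677280/268178405249621 ≈ -1.7364e-6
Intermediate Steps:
G(Q) = 308/5 (G(Q) = -2/5 + (62*Q)/Q = -2/5 + 62 = 308/5)
1/((-16603/(-476640) + G(-214)/17586) - 575889) = 1/((-16603/(-476640) + (308/5)/17586) - 575889) = 1/((-16603*(-1/476640) + (308/5)*(1/17586)) - 575889) = 1/((16603/476640 + 154/43965) - 575889) = 1/(17852299/465677280 - 575889) = 1/(-268178405249621/465677280) = -465677280/268178405249621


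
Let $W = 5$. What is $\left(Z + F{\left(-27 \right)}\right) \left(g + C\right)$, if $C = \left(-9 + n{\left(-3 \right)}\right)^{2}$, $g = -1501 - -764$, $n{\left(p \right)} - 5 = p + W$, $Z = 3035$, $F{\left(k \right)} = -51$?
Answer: $-2187272$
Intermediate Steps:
$n{\left(p \right)} = 10 + p$ ($n{\left(p \right)} = 5 + \left(p + 5\right) = 5 + \left(5 + p\right) = 10 + p$)
$g = -737$ ($g = -1501 + 764 = -737$)
$C = 4$ ($C = \left(-9 + \left(10 - 3\right)\right)^{2} = \left(-9 + 7\right)^{2} = \left(-2\right)^{2} = 4$)
$\left(Z + F{\left(-27 \right)}\right) \left(g + C\right) = \left(3035 - 51\right) \left(-737 + 4\right) = 2984 \left(-733\right) = -2187272$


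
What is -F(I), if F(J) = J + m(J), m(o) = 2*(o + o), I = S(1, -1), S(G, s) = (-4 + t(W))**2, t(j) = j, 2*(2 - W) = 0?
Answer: -20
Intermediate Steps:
W = 2 (W = 2 - 1/2*0 = 2 + 0 = 2)
S(G, s) = 4 (S(G, s) = (-4 + 2)**2 = (-2)**2 = 4)
I = 4
m(o) = 4*o (m(o) = 2*(2*o) = 4*o)
F(J) = 5*J (F(J) = J + 4*J = 5*J)
-F(I) = -5*4 = -1*20 = -20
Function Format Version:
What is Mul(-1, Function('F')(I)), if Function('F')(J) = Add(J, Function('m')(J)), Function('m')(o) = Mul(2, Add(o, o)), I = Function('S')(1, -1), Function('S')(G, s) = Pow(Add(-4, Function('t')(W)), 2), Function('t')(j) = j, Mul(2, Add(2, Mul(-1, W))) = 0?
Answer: -20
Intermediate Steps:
W = 2 (W = Add(2, Mul(Rational(-1, 2), 0)) = Add(2, 0) = 2)
Function('S')(G, s) = 4 (Function('S')(G, s) = Pow(Add(-4, 2), 2) = Pow(-2, 2) = 4)
I = 4
Function('m')(o) = Mul(4, o) (Function('m')(o) = Mul(2, Mul(2, o)) = Mul(4, o))
Function('F')(J) = Mul(5, J) (Function('F')(J) = Add(J, Mul(4, J)) = Mul(5, J))
Mul(-1, Function('F')(I)) = Mul(-1, Mul(5, 4)) = Mul(-1, 20) = -20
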